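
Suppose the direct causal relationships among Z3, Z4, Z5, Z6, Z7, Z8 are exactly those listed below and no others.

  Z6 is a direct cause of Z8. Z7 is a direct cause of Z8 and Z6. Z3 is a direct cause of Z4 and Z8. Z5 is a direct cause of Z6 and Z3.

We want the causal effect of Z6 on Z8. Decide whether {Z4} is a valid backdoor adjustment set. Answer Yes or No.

Backdoor paths from Z6 to Z8 (paths whose first edge points into Z6):
  P1: Z6 <- Z5 -> Z3 -> Z8
  P2: Z6 <- Z7 -> Z8
Condition 1 (no descendant of Z6 in the set): holds — descendants of Z6 are {Z8}; none are in {Z4}.
Condition 2 (every backdoor path blocked by {Z4}):
  P1: open — no interior node is in the conditioning set.
  P2: open — no interior node is in the conditioning set.
{Z4} does not satisfy the backdoor criterion.

No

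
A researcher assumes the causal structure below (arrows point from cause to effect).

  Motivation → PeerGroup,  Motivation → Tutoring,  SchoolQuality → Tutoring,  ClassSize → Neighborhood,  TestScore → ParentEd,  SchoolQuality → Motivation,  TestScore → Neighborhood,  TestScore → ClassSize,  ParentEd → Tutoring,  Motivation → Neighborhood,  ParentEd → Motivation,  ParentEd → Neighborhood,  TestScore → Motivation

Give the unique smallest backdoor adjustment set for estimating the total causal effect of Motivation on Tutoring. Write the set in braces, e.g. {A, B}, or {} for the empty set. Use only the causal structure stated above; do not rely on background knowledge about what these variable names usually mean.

Variables eligible for adjustment (non-descendants of Motivation, excluding Motivation and Tutoring): {ClassSize, ParentEd, SchoolQuality, TestScore}.
Backdoor paths from Motivation to Tutoring:
  P1: Motivation <- TestScore -> ClassSize -> Neighborhood <- ParentEd -> Tutoring
  P2: Motivation <- TestScore -> ParentEd -> Tutoring
  P3: Motivation <- TestScore -> Neighborhood <- ParentEd -> Tutoring
  P4: Motivation <- SchoolQuality -> Tutoring
  P5: Motivation <- ParentEd -> Tutoring
The empty set is not sufficient: P2 (Motivation <- TestScore -> ParentEd -> Tutoring) has no collider blocking it and no conditioned non-collider, so it is open.
Try {ParentEd, SchoolQuality}:
  P1: blocked at collider Neighborhood (neither it nor any descendant is in the conditioning set).
  P2: blocked at chain node ParentEd ∈ conditioning set.
  P3: blocked at collider Neighborhood (neither it nor any descendant is in the conditioning set).
  P4: blocked at fork node SchoolQuality ∈ conditioning set.
  P5: blocked at fork node ParentEd ∈ conditioning set.
{ParentEd, SchoolQuality} contains no descendant of Motivation and blocks every backdoor path.
Every element of {ParentEd, SchoolQuality} is needed (dropping ParentEd leaves P2 open; dropping SchoolQuality leaves P4 open), so no proper subset is valid.
Among all size-2 subsets of the eligible variables, only {ParentEd, SchoolQuality} blocks every backdoor path, so it is the unique smallest valid adjustment set.

{ParentEd, SchoolQuality}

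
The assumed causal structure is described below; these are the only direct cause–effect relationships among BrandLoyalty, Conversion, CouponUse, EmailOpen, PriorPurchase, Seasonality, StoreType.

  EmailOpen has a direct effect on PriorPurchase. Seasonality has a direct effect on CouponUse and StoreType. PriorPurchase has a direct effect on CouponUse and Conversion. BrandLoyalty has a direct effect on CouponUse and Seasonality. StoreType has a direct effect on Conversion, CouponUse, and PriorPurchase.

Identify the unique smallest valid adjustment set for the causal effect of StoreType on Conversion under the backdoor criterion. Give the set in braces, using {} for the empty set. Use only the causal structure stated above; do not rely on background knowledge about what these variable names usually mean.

Variables eligible for adjustment (non-descendants of StoreType, excluding StoreType and Conversion): {BrandLoyalty, EmailOpen, Seasonality}.
Backdoor paths from StoreType to Conversion:
  P1: StoreType <- Seasonality <- BrandLoyalty -> CouponUse <- PriorPurchase -> Conversion
  P2: StoreType <- Seasonality -> CouponUse <- PriorPurchase -> Conversion
Each backdoor path contains an unconditioned collider, so every path is already blocked with the empty conditioning set:
  P1: blocked at collider CouponUse (neither it nor any descendant is in the conditioning set).
  P2: blocked at collider CouponUse (neither it nor any descendant is in the conditioning set).
The empty set is therefore the unique smallest valid set.

{}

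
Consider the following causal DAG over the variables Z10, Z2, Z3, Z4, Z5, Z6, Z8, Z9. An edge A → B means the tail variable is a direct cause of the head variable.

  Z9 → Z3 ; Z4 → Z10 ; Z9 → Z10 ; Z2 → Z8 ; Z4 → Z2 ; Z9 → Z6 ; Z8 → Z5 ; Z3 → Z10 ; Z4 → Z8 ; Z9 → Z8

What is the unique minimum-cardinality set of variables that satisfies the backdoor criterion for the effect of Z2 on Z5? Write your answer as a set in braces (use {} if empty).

Variables eligible for adjustment (non-descendants of Z2, excluding Z2 and Z5): {Z10, Z3, Z4, Z6, Z9}.
Backdoor paths from Z2 to Z5:
  P1: Z2 <- Z4 -> Z10 <- Z9 -> Z8 -> Z5
  P2: Z2 <- Z4 -> Z10 <- Z3 <- Z9 -> Z8 -> Z5
  P3: Z2 <- Z4 -> Z8 -> Z5
The empty set is not sufficient: P3 (Z2 <- Z4 -> Z8 -> Z5) has no collider blocking it and no conditioned non-collider, so it is open.
Try {Z4}:
  P1: blocked at fork node Z4 ∈ conditioning set.
  P2: blocked at fork node Z4 ∈ conditioning set.
  P3: blocked at fork node Z4 ∈ conditioning set.
{Z4} contains no descendant of Z2 and blocks every backdoor path.
No other singleton works — e.g. {Z9} leaves P3 open — so {Z4} is the unique smallest valid adjustment set.

{Z4}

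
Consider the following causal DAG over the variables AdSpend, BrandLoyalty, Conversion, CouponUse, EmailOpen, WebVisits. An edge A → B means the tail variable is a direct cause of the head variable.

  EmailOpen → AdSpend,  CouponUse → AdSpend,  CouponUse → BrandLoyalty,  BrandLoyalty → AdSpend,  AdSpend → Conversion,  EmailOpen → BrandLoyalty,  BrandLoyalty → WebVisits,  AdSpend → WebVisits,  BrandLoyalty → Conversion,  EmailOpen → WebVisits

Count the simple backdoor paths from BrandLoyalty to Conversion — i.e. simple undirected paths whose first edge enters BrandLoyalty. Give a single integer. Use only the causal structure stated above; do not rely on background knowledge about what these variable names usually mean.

A backdoor path from BrandLoyalty to Conversion is any simple undirected path whose first edge points into BrandLoyalty (i.e. leaves BrandLoyalty via a parent).
Parents of BrandLoyalty: {CouponUse, EmailOpen}.
Enumerating:
  P1: BrandLoyalty <- EmailOpen -> AdSpend -> Conversion
  P2: BrandLoyalty <- EmailOpen -> WebVisits <- AdSpend -> Conversion
  P3: BrandLoyalty <- CouponUse -> AdSpend -> Conversion
That exhausts the simple backdoor paths. Count: 3.

3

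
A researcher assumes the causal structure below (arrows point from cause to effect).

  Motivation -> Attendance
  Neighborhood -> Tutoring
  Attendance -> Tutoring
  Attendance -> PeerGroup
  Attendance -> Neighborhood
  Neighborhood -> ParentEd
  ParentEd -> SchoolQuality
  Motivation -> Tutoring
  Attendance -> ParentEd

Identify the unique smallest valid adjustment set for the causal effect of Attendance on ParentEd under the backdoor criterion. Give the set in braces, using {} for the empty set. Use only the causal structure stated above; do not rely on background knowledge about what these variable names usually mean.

{}

Variables eligible for adjustment (non-descendants of Attendance, excluding Attendance and ParentEd): {Motivation}.
Backdoor paths from Attendance to ParentEd:
  P1: Attendance <- Motivation -> Tutoring <- Neighborhood -> ParentEd
Each backdoor path contains an unconditioned collider, so every path is already blocked with the empty conditioning set:
  P1: blocked at collider Tutoring (neither it nor any descendant is in the conditioning set).
The empty set is therefore the unique smallest valid set.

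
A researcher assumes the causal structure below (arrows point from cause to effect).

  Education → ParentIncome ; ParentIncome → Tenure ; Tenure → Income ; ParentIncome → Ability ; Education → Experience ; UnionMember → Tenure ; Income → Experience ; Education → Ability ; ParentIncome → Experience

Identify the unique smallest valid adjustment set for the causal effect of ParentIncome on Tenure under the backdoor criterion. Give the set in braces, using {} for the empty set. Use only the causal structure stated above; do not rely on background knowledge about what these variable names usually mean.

Variables eligible for adjustment (non-descendants of ParentIncome, excluding ParentIncome and Tenure): {Education, UnionMember}.
Backdoor paths from ParentIncome to Tenure:
  P1: ParentIncome <- Education -> Experience <- Income <- Tenure
Each backdoor path contains an unconditioned collider, so every path is already blocked with the empty conditioning set:
  P1: blocked at collider Experience (neither it nor any descendant is in the conditioning set).
The empty set is therefore the unique smallest valid set.

{}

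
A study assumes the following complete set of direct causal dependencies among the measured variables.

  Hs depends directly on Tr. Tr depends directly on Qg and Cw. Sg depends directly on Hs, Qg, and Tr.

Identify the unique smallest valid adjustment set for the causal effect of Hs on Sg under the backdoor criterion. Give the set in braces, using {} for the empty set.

Variables eligible for adjustment (non-descendants of Hs, excluding Hs and Sg): {Cw, Qg, Tr}.
Backdoor paths from Hs to Sg:
  P1: Hs <- Tr <- Qg -> Sg
  P2: Hs <- Tr -> Sg
The empty set is not sufficient: P1 (Hs <- Tr <- Qg -> Sg) has no collider blocking it and no conditioned non-collider, so it is open.
Try {Tr}:
  P1: blocked at chain node Tr ∈ conditioning set.
  P2: blocked at fork node Tr ∈ conditioning set.
{Tr} contains no descendant of Hs and blocks every backdoor path.
No other singleton works — e.g. {Cw} leaves P1 open — so {Tr} is the unique smallest valid adjustment set.

{Tr}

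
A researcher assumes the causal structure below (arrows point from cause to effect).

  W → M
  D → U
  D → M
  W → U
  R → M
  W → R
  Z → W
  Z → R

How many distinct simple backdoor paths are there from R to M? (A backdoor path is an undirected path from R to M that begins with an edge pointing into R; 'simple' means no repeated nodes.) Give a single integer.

4

A backdoor path from R to M is any simple undirected path whose first edge points into R (i.e. leaves R via a parent).
Parents of R: {W, Z}.
Enumerating:
  P1: R <- Z -> W -> U <- D -> M
  P2: R <- Z -> W -> M
  P3: R <- W -> U <- D -> M
  P4: R <- W -> M
That exhausts the simple backdoor paths. Count: 4.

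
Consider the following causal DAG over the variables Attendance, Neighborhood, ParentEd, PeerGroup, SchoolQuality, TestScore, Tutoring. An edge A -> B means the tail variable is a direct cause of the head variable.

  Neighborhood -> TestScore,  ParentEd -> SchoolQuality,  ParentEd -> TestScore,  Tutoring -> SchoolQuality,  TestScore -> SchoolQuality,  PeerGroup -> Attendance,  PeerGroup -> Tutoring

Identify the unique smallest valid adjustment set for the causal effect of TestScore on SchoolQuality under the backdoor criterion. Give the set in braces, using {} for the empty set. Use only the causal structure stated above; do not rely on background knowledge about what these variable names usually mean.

{ParentEd}

Variables eligible for adjustment (non-descendants of TestScore, excluding TestScore and SchoolQuality): {Attendance, Neighborhood, ParentEd, PeerGroup, Tutoring}.
Backdoor paths from TestScore to SchoolQuality:
  P1: TestScore <- ParentEd -> SchoolQuality
The empty set is not sufficient: P1 (TestScore <- ParentEd -> SchoolQuality) has no collider blocking it and no conditioned non-collider, so it is open.
Try {ParentEd}:
  P1: blocked at fork node ParentEd ∈ conditioning set.
{ParentEd} contains no descendant of TestScore and blocks every backdoor path.
No other singleton works — e.g. {PeerGroup} leaves P1 open — so {ParentEd} is the unique smallest valid adjustment set.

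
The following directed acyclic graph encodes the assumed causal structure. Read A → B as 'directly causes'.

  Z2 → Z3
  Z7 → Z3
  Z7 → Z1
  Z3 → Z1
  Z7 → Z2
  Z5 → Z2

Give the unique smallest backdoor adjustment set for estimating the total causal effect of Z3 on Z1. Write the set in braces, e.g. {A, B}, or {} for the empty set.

{Z7}

Variables eligible for adjustment (non-descendants of Z3, excluding Z3 and Z1): {Z2, Z5, Z7}.
Backdoor paths from Z3 to Z1:
  P1: Z3 <- Z7 -> Z1
  P2: Z3 <- Z2 <- Z7 -> Z1
The empty set is not sufficient: P1 (Z3 <- Z7 -> Z1) has no collider blocking it and no conditioned non-collider, so it is open.
Try {Z7}:
  P1: blocked at fork node Z7 ∈ conditioning set.
  P2: blocked at fork node Z7 ∈ conditioning set.
{Z7} contains no descendant of Z3 and blocks every backdoor path.
No other singleton works — e.g. {Z5} leaves P1 open — so {Z7} is the unique smallest valid adjustment set.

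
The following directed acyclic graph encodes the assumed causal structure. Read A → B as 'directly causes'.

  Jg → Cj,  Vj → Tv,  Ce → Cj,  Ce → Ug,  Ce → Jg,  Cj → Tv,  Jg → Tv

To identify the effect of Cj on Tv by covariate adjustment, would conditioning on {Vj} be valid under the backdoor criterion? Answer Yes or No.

No

Backdoor paths from Cj to Tv (paths whose first edge points into Cj):
  P1: Cj <- Ce -> Jg -> Tv
  P2: Cj <- Jg -> Tv
Condition 1 (no descendant of Cj in the set): holds — descendants of Cj are {Tv}; none are in {Vj}.
Condition 2 (every backdoor path blocked by {Vj}):
  P1: open — no interior node is in the conditioning set.
  P2: open — no interior node is in the conditioning set.
{Vj} does not satisfy the backdoor criterion.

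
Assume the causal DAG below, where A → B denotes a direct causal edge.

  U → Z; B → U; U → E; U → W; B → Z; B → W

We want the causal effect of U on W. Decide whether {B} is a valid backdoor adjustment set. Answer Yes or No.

Yes

Backdoor paths from U to W (paths whose first edge points into U):
  P1: U <- B -> W
Condition 1 (no descendant of U in the set): holds — descendants of U are {E, W, Z}; none are in {B}.
Condition 2 (every backdoor path blocked by {B}):
  P1: blocked at fork node B ∈ conditioning set.
{B} satisfies the backdoor criterion.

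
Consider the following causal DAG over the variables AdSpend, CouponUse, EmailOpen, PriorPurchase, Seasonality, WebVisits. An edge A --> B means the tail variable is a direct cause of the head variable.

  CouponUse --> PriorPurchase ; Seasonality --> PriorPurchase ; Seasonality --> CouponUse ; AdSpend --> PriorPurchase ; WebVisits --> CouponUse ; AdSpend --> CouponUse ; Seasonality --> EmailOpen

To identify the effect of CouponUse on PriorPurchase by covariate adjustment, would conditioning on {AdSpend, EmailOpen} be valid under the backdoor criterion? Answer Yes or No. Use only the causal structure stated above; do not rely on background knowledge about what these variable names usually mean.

Backdoor paths from CouponUse to PriorPurchase (paths whose first edge points into CouponUse):
  P1: CouponUse <- Seasonality -> PriorPurchase
  P2: CouponUse <- AdSpend -> PriorPurchase
Condition 1 (no descendant of CouponUse in the set): holds — descendants of CouponUse are {PriorPurchase}; none are in {AdSpend, EmailOpen}.
Condition 2 (every backdoor path blocked by {AdSpend, EmailOpen}):
  P1: open — no interior node is in the conditioning set.
  P2: blocked at fork node AdSpend ∈ conditioning set.
{AdSpend, EmailOpen} does not satisfy the backdoor criterion.

No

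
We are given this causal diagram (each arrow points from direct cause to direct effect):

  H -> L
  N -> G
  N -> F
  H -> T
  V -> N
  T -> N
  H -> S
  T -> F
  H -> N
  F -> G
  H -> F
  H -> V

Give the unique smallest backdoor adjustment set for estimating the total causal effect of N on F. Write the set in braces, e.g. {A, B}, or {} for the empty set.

Variables eligible for adjustment (non-descendants of N, excluding N and F): {H, L, S, T, V}.
Backdoor paths from N to F:
  P1: N <- H -> T -> F
  P2: N <- H -> F
  P3: N <- V <- H -> T -> F
  P4: N <- V <- H -> F
  P5: N <- T <- H -> F
  P6: N <- T -> F
The empty set is not sufficient: P1 (N <- H -> T -> F) has no collider blocking it and no conditioned non-collider, so it is open.
Try {H, T}:
  P1: blocked at fork node H ∈ conditioning set.
  P2: blocked at fork node H ∈ conditioning set.
  P3: blocked at fork node H ∈ conditioning set.
  P4: blocked at fork node H ∈ conditioning set.
  P5: blocked at chain node T ∈ conditioning set.
  P6: blocked at fork node T ∈ conditioning set.
{H, T} contains no descendant of N and blocks every backdoor path.
Every element of {H, T} is needed (dropping H leaves P2 open; dropping T leaves P6 open), so no proper subset is valid.
Among all size-2 subsets of the eligible variables, only {H, T} blocks every backdoor path, so it is the unique smallest valid adjustment set.

{H, T}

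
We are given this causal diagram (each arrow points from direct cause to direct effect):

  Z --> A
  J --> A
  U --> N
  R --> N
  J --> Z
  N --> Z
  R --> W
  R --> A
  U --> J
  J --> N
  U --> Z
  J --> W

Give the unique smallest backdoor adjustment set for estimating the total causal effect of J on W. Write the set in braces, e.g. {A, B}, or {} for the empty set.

{}

Variables eligible for adjustment (non-descendants of J, excluding J and W): {R, U}.
Backdoor paths from J to W:
  P1: J <- U -> N <- R -> W
  P2: J <- U -> N -> Z -> A <- R -> W
  P3: J <- U -> Z <- N <- R -> W
  P4: J <- U -> Z -> A <- R -> W
Each backdoor path contains an unconditioned collider, so every path is already blocked with the empty conditioning set:
  P1: blocked at collider N (neither it nor any descendant is in the conditioning set).
  P2: blocked at collider A (neither it nor any descendant is in the conditioning set).
  P3: blocked at collider Z (neither it nor any descendant is in the conditioning set).
  P4: blocked at collider A (neither it nor any descendant is in the conditioning set).
The empty set is therefore the unique smallest valid set.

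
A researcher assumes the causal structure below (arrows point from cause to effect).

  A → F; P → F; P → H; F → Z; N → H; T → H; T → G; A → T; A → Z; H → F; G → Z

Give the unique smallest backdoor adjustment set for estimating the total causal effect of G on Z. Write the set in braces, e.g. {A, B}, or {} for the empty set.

{T}

Variables eligible for adjustment (non-descendants of G, excluding G and Z): {A, F, H, N, P, T}.
Backdoor paths from G to Z:
  P1: G <- T <- A -> F -> Z
  P2: G <- T <- A -> Z
  P3: G <- T -> H <- P -> F <- A -> Z
  P4: G <- T -> H <- P -> F -> Z
  P5: G <- T -> H -> F <- A -> Z
  P6: G <- T -> H -> F -> Z
The empty set is not sufficient: P1 (G <- T <- A -> F -> Z) has no collider blocking it and no conditioned non-collider, so it is open.
Try {T}:
  P1: blocked at chain node T ∈ conditioning set.
  P2: blocked at chain node T ∈ conditioning set.
  P3: blocked at fork node T ∈ conditioning set.
  P4: blocked at fork node T ∈ conditioning set.
  P5: blocked at fork node T ∈ conditioning set.
  P6: blocked at fork node T ∈ conditioning set.
{T} contains no descendant of G and blocks every backdoor path.
No other singleton works — e.g. {A} leaves P6 open — so {T} is the unique smallest valid adjustment set.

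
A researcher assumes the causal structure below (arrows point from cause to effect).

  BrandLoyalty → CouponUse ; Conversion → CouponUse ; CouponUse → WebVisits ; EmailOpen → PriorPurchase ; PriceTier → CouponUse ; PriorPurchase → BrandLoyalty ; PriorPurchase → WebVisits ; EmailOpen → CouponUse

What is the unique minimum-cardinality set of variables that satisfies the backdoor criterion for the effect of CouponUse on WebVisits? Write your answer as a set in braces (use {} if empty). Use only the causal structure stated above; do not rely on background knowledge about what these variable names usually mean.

{PriorPurchase}

Variables eligible for adjustment (non-descendants of CouponUse, excluding CouponUse and WebVisits): {BrandLoyalty, Conversion, EmailOpen, PriceTier, PriorPurchase}.
Backdoor paths from CouponUse to WebVisits:
  P1: CouponUse <- EmailOpen -> PriorPurchase -> WebVisits
  P2: CouponUse <- BrandLoyalty <- PriorPurchase -> WebVisits
The empty set is not sufficient: P1 (CouponUse <- EmailOpen -> PriorPurchase -> WebVisits) has no collider blocking it and no conditioned non-collider, so it is open.
Try {PriorPurchase}:
  P1: blocked at chain node PriorPurchase ∈ conditioning set.
  P2: blocked at fork node PriorPurchase ∈ conditioning set.
{PriorPurchase} contains no descendant of CouponUse and blocks every backdoor path.
No other singleton works — e.g. {Conversion} leaves P1 open — so {PriorPurchase} is the unique smallest valid adjustment set.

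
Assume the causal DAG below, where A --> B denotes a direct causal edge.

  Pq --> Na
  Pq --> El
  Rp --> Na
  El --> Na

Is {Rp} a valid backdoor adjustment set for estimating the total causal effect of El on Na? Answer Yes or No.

Backdoor paths from El to Na (paths whose first edge points into El):
  P1: El <- Pq -> Na
Condition 1 (no descendant of El in the set): holds — descendants of El are {Na}; none are in {Rp}.
Condition 2 (every backdoor path blocked by {Rp}):
  P1: open — no interior node is in the conditioning set.
{Rp} does not satisfy the backdoor criterion.

No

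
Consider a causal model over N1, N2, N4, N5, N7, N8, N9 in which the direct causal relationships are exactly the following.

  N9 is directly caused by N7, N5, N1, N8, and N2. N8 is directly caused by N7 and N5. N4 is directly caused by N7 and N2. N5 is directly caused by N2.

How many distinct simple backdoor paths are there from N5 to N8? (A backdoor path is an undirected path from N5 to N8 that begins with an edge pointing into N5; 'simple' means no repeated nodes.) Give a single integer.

A backdoor path from N5 to N8 is any simple undirected path whose first edge points into N5 (i.e. leaves N5 via a parent).
Parents of N5: {N2}.
Enumerating:
  P1: N5 <- N2 -> N4 <- N7 -> N8
  P2: N5 <- N2 -> N4 <- N7 -> N9 <- N8
  P3: N5 <- N2 -> N9 <- N7 -> N8
  P4: N5 <- N2 -> N9 <- N8
That exhausts the simple backdoor paths. Count: 4.

4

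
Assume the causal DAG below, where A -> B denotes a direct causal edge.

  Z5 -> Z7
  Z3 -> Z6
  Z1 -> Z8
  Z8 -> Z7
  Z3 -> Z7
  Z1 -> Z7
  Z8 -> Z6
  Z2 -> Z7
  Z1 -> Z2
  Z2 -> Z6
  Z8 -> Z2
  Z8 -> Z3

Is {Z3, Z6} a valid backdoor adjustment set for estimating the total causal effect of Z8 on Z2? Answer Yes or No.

Backdoor paths from Z8 to Z2 (paths whose first edge points into Z8):
  P1: Z8 <- Z1 -> Z2
  P2: Z8 <- Z1 -> Z7 <- Z3 -> Z6 <- Z2
  P3: Z8 <- Z1 -> Z7 <- Z2
Condition 1 (no descendant of Z8 in the set): FAILS — Z3 and Z6 are descendants of Z8.
Condition 2 (every backdoor path blocked by {Z3, Z6}):
  P1: open — no interior node is in the conditioning set.
  P2: blocked at collider Z7 (neither it nor any descendant is in the conditioning set).
  P3: blocked at collider Z7 (neither it nor any descendant is in the conditioning set).
{Z3, Z6} does not satisfy the backdoor criterion.

No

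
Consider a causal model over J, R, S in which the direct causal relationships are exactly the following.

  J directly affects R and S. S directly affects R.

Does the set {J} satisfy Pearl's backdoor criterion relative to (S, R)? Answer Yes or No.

Yes

Backdoor paths from S to R (paths whose first edge points into S):
  P1: S <- J -> R
Condition 1 (no descendant of S in the set): holds — descendants of S are {R}; none are in {J}.
Condition 2 (every backdoor path blocked by {J}):
  P1: blocked at fork node J ∈ conditioning set.
{J} satisfies the backdoor criterion.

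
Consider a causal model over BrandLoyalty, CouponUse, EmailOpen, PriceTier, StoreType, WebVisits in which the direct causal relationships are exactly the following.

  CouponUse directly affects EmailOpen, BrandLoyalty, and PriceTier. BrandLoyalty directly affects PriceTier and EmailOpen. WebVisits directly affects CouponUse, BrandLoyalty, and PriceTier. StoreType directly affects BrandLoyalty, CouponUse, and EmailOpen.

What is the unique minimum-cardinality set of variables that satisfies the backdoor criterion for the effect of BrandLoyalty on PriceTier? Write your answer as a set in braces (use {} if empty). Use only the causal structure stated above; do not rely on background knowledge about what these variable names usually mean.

{CouponUse, WebVisits}

Variables eligible for adjustment (non-descendants of BrandLoyalty, excluding BrandLoyalty and PriceTier): {CouponUse, StoreType, WebVisits}.
Backdoor paths from BrandLoyalty to PriceTier:
  P1: BrandLoyalty <- WebVisits -> CouponUse -> PriceTier
  P2: BrandLoyalty <- WebVisits -> PriceTier
  P3: BrandLoyalty <- StoreType -> CouponUse <- WebVisits -> PriceTier
  P4: BrandLoyalty <- StoreType -> CouponUse -> PriceTier
  P5: BrandLoyalty <- StoreType -> EmailOpen <- CouponUse <- WebVisits -> PriceTier
  P6: BrandLoyalty <- StoreType -> EmailOpen <- CouponUse -> PriceTier
  P7: BrandLoyalty <- CouponUse <- WebVisits -> PriceTier
  P8: BrandLoyalty <- CouponUse -> PriceTier
The empty set is not sufficient: P1 (BrandLoyalty <- WebVisits -> CouponUse -> PriceTier) has no collider blocking it and no conditioned non-collider, so it is open.
Try {CouponUse, WebVisits}:
  P1: blocked at fork node WebVisits ∈ conditioning set.
  P2: blocked at fork node WebVisits ∈ conditioning set.
  P3: blocked at fork node WebVisits ∈ conditioning set.
  P4: blocked at chain node CouponUse ∈ conditioning set.
  P5: blocked at collider EmailOpen (neither it nor any descendant is in the conditioning set).
  P6: blocked at collider EmailOpen (neither it nor any descendant is in the conditioning set).
  P7: blocked at chain node CouponUse ∈ conditioning set.
  P8: blocked at fork node CouponUse ∈ conditioning set.
{CouponUse, WebVisits} contains no descendant of BrandLoyalty and blocks every backdoor path.
Every element of {CouponUse, WebVisits} is needed (dropping CouponUse leaves P4 open; dropping WebVisits leaves P2 open), so no proper subset is valid.
Among all size-2 subsets of the eligible variables, only {CouponUse, WebVisits} blocks every backdoor path, so it is the unique smallest valid adjustment set.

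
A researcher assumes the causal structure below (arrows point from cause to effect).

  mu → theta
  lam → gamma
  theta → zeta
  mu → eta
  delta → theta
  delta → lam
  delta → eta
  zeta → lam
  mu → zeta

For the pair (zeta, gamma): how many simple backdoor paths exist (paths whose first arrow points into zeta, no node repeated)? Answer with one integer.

A backdoor path from zeta to gamma is any simple undirected path whose first edge points into zeta (i.e. leaves zeta via a parent).
Parents of zeta: {mu, theta}.
Enumerating:
  P1: zeta <- mu -> theta <- delta -> lam -> gamma
  P2: zeta <- mu -> eta <- delta -> lam -> gamma
  P3: zeta <- theta <- mu -> eta <- delta -> lam -> gamma
  P4: zeta <- theta <- delta -> lam -> gamma
That exhausts the simple backdoor paths. Count: 4.

4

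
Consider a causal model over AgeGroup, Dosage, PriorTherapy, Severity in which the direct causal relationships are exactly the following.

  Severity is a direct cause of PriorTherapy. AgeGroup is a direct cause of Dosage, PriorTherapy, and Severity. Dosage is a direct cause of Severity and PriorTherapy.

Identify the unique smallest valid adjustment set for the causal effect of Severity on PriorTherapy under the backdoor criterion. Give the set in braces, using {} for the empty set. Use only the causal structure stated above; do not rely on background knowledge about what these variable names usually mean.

{AgeGroup, Dosage}

Variables eligible for adjustment (non-descendants of Severity, excluding Severity and PriorTherapy): {AgeGroup, Dosage}.
Backdoor paths from Severity to PriorTherapy:
  P1: Severity <- AgeGroup -> Dosage -> PriorTherapy
  P2: Severity <- AgeGroup -> PriorTherapy
  P3: Severity <- Dosage <- AgeGroup -> PriorTherapy
  P4: Severity <- Dosage -> PriorTherapy
The empty set is not sufficient: P1 (Severity <- AgeGroup -> Dosage -> PriorTherapy) has no collider blocking it and no conditioned non-collider, so it is open.
Try {AgeGroup, Dosage}:
  P1: blocked at fork node AgeGroup ∈ conditioning set.
  P2: blocked at fork node AgeGroup ∈ conditioning set.
  P3: blocked at chain node Dosage ∈ conditioning set.
  P4: blocked at fork node Dosage ∈ conditioning set.
{AgeGroup, Dosage} contains no descendant of Severity and blocks every backdoor path.
Every element of {AgeGroup, Dosage} is needed (dropping AgeGroup leaves P2 open; dropping Dosage leaves P4 open), so no proper subset is valid.
Among all size-2 subsets of the eligible variables, only {AgeGroup, Dosage} blocks every backdoor path, so it is the unique smallest valid adjustment set.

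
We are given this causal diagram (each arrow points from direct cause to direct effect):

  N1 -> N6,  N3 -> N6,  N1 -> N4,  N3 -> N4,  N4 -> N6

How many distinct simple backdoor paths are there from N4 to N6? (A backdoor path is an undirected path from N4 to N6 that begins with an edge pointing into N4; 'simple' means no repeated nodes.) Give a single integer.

2

A backdoor path from N4 to N6 is any simple undirected path whose first edge points into N4 (i.e. leaves N4 via a parent).
Parents of N4: {N1, N3}.
Enumerating:
  P1: N4 <- N3 -> N6
  P2: N4 <- N1 -> N6
That exhausts the simple backdoor paths. Count: 2.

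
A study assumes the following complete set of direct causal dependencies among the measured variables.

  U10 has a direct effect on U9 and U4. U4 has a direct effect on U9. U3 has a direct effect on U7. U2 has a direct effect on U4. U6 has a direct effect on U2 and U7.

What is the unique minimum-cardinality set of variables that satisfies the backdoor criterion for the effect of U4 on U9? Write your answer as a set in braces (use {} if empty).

{U10}

Variables eligible for adjustment (non-descendants of U4, excluding U4 and U9): {U10, U2, U3, U6, U7}.
Backdoor paths from U4 to U9:
  P1: U4 <- U10 -> U9
The empty set is not sufficient: P1 (U4 <- U10 -> U9) has no collider blocking it and no conditioned non-collider, so it is open.
Try {U10}:
  P1: blocked at fork node U10 ∈ conditioning set.
{U10} contains no descendant of U4 and blocks every backdoor path.
No other singleton works — e.g. {U6} leaves P1 open — so {U10} is the unique smallest valid adjustment set.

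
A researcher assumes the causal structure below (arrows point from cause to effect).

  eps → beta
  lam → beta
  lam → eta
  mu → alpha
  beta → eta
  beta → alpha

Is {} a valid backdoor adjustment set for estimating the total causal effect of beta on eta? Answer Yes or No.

Backdoor paths from beta to eta (paths whose first edge points into beta):
  P1: beta <- lam -> eta
Condition 1 (no descendant of beta in the set): holds — descendants of beta are {alpha, eta}; none are in {}.
Condition 2 (every backdoor path blocked by {}):
  P1: open — no interior node is in the conditioning set.
{} does not satisfy the backdoor criterion.

No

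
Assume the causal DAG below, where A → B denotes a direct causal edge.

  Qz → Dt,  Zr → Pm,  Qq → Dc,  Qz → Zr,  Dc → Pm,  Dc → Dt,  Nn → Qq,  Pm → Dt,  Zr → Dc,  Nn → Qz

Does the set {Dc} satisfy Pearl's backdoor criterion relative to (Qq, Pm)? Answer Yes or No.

Backdoor paths from Qq to Pm (paths whose first edge points into Qq):
  P1: Qq <- Nn -> Qz -> Zr -> Dc -> Pm
  P2: Qq <- Nn -> Qz -> Zr -> Dc -> Dt <- Pm
  P3: Qq <- Nn -> Qz -> Zr -> Pm
  P4: Qq <- Nn -> Qz -> Dt <- Dc <- Zr -> Pm
  P5: Qq <- Nn -> Qz -> Dt <- Dc -> Pm
  P6: Qq <- Nn -> Qz -> Dt <- Pm
Condition 1 (no descendant of Qq in the set): FAILS — Dc is a descendant of Qq.
Condition 2 (every backdoor path blocked by {Dc}):
  P1: blocked at chain node Dc ∈ conditioning set.
  P2: blocked at chain node Dc ∈ conditioning set.
  P3: open — no interior node is in the conditioning set.
  P4: blocked at collider Dt (neither it nor any descendant is in the conditioning set).
  P5: blocked at collider Dt (neither it nor any descendant is in the conditioning set).
  P6: blocked at collider Dt (neither it nor any descendant is in the conditioning set).
{Dc} does not satisfy the backdoor criterion.

No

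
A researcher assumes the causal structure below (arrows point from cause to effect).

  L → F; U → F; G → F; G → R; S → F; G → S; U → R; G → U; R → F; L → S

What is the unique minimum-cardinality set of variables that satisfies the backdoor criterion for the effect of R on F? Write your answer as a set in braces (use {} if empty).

Variables eligible for adjustment (non-descendants of R, excluding R and F): {G, L, S, U}.
Backdoor paths from R to F:
  P1: R <- G -> U -> F
  P2: R <- G -> S <- L -> F
  P3: R <- G -> S -> F
  P4: R <- G -> F
  P5: R <- U <- G -> S <- L -> F
  P6: R <- U <- G -> S -> F
  P7: R <- U <- G -> F
  P8: R <- U -> F
The empty set is not sufficient: P1 (R <- G -> U -> F) has no collider blocking it and no conditioned non-collider, so it is open.
Try {G, U}:
  P1: blocked at fork node G ∈ conditioning set.
  P2: blocked at fork node G ∈ conditioning set.
  P3: blocked at fork node G ∈ conditioning set.
  P4: blocked at fork node G ∈ conditioning set.
  P5: blocked at chain node U ∈ conditioning set.
  P6: blocked at chain node U ∈ conditioning set.
  P7: blocked at chain node U ∈ conditioning set.
  P8: blocked at fork node U ∈ conditioning set.
{G, U} contains no descendant of R and blocks every backdoor path.
Every element of {G, U} is needed (dropping G leaves P3 open; dropping U leaves P8 open), so no proper subset is valid.
Among all size-2 subsets of the eligible variables, only {G, U} blocks every backdoor path, so it is the unique smallest valid adjustment set.

{G, U}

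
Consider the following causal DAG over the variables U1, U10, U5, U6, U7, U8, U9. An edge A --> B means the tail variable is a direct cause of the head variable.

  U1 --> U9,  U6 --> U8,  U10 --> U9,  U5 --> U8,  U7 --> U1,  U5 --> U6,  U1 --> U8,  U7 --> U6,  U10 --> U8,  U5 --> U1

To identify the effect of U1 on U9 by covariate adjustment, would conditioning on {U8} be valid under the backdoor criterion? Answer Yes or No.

Backdoor paths from U1 to U9 (paths whose first edge points into U1):
  P1: U1 <- U7 -> U6 <- U5 -> U8 <- U10 -> U9
  P2: U1 <- U7 -> U6 -> U8 <- U10 -> U9
  P3: U1 <- U5 -> U6 -> U8 <- U10 -> U9
  P4: U1 <- U5 -> U8 <- U10 -> U9
Condition 1 (no descendant of U1 in the set): FAILS — U8 is a descendant of U1.
Condition 2 (every backdoor path blocked by {U8}):
  P1: open — collider(s) U6, U8 are conditioned on (or have a conditioned descendant) and no non-collider on the path is in the set.
  P2: open — collider(s) U8 are conditioned on (or have a conditioned descendant) and no non-collider on the path is in the set.
  P3: open — collider(s) U8 are conditioned on (or have a conditioned descendant) and no non-collider on the path is in the set.
  P4: open — collider(s) U8 are conditioned on (or have a conditioned descendant) and no non-collider on the path is in the set.
{U8} does not satisfy the backdoor criterion.

No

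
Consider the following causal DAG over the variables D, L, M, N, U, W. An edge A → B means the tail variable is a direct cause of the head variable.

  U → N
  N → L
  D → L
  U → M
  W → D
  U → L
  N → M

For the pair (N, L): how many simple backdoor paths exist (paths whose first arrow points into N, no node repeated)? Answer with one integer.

1

A backdoor path from N to L is any simple undirected path whose first edge points into N (i.e. leaves N via a parent).
Parents of N: {U}.
Enumerating:
  P1: N <- U -> L
That exhausts the simple backdoor paths. Count: 1.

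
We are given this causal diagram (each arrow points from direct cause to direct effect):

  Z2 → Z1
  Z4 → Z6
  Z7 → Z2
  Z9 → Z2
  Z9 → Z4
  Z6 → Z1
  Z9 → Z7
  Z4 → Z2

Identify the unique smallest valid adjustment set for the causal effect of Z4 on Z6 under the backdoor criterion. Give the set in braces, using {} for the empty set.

{}

Variables eligible for adjustment (non-descendants of Z4, excluding Z4 and Z6): {Z7, Z9}.
Backdoor paths from Z4 to Z6:
  P1: Z4 <- Z9 -> Z7 -> Z2 -> Z1 <- Z6
  P2: Z4 <- Z9 -> Z2 -> Z1 <- Z6
Each backdoor path contains an unconditioned collider, so every path is already blocked with the empty conditioning set:
  P1: blocked at collider Z1 (neither it nor any descendant is in the conditioning set).
  P2: blocked at collider Z1 (neither it nor any descendant is in the conditioning set).
The empty set is therefore the unique smallest valid set.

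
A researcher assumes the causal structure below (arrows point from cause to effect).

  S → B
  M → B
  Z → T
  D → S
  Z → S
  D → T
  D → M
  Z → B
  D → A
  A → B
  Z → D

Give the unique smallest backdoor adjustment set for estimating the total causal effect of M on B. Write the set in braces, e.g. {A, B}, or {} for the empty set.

Variables eligible for adjustment (non-descendants of M, excluding M and B): {A, D, S, T, Z}.
Backdoor paths from M to B:
  P1: M <- D <- Z -> S -> B
  P2: M <- D <- Z -> B
  P3: M <- D -> T <- Z -> S -> B
  P4: M <- D -> T <- Z -> B
  P5: M <- D -> A -> B
  P6: M <- D -> S <- Z -> B
  P7: M <- D -> S -> B
The empty set is not sufficient: P1 (M <- D <- Z -> S -> B) has no collider blocking it and no conditioned non-collider, so it is open.
Try {D}:
  P1: blocked at chain node D ∈ conditioning set.
  P2: blocked at chain node D ∈ conditioning set.
  P3: blocked at fork node D ∈ conditioning set.
  P4: blocked at fork node D ∈ conditioning set.
  P5: blocked at fork node D ∈ conditioning set.
  P6: blocked at fork node D ∈ conditioning set.
  P7: blocked at fork node D ∈ conditioning set.
{D} contains no descendant of M and blocks every backdoor path.
No other singleton works — e.g. {Z} leaves P5 open — so {D} is the unique smallest valid adjustment set.

{D}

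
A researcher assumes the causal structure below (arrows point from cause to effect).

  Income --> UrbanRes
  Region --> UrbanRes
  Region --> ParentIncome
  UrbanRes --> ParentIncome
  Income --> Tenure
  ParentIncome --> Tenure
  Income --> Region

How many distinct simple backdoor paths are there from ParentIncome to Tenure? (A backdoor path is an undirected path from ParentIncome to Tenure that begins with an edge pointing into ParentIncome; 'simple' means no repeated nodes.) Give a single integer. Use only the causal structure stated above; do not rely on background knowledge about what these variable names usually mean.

4

A backdoor path from ParentIncome to Tenure is any simple undirected path whose first edge points into ParentIncome (i.e. leaves ParentIncome via a parent).
Parents of ParentIncome: {Region, UrbanRes}.
Enumerating:
  P1: ParentIncome <- Region <- Income -> Tenure
  P2: ParentIncome <- Region -> UrbanRes <- Income -> Tenure
  P3: ParentIncome <- UrbanRes <- Income -> Tenure
  P4: ParentIncome <- UrbanRes <- Region <- Income -> Tenure
That exhausts the simple backdoor paths. Count: 4.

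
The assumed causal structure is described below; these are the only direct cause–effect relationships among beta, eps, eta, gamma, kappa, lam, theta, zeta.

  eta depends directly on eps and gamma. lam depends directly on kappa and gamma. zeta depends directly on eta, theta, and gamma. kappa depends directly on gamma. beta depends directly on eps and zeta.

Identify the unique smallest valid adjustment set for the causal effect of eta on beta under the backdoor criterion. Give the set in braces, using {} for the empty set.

Variables eligible for adjustment (non-descendants of eta, excluding eta and beta): {eps, gamma, kappa, lam, theta}.
Backdoor paths from eta to beta:
  P1: eta <- gamma -> zeta -> beta
  P2: eta <- eps -> beta
The empty set is not sufficient: P1 (eta <- gamma -> zeta -> beta) has no collider blocking it and no conditioned non-collider, so it is open.
Try {eps, gamma}:
  P1: blocked at fork node gamma ∈ conditioning set.
  P2: blocked at fork node eps ∈ conditioning set.
{eps, gamma} contains no descendant of eta and blocks every backdoor path.
Every element of {eps, gamma} is needed (dropping eps leaves P2 open; dropping gamma leaves P1 open), so no proper subset is valid.
Among all size-2 subsets of the eligible variables, only {eps, gamma} blocks every backdoor path, so it is the unique smallest valid adjustment set.

{eps, gamma}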